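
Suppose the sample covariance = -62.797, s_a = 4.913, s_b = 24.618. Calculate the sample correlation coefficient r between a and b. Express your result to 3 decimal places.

r = Cov(a,b) / (s_a · s_b) = -62.797 / (4.913 × 24.618)
  = -62.797 / 120.9482 ≈ -0.519

-0.519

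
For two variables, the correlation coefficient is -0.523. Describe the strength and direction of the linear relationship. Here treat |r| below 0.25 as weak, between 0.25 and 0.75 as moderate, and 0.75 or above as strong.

r = -0.523 < 0 so the relationship is negative.
|r| = 0.523, which falls in the moderate range.

moderate negative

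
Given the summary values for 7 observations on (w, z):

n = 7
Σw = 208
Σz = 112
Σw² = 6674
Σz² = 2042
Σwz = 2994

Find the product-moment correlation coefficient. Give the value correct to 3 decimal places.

r = (nΣwz − ΣwΣz) / √[(nΣw² − (Σw)²)(nΣz² − (Σz)²)]
Numerator: 7×2994 − 208×112 = -2338
Denominator: √[(46718 − 43264)(14294 − 12544)] = √[3454 × 1750] = 2458.5565
r = -2338 / 2458.5565 ≈ -0.951

-0.951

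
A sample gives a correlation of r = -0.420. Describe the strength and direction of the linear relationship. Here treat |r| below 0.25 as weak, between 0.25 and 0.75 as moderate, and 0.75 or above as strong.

moderate negative

r = -0.420 < 0 so the relationship is negative.
|r| = 0.420, which falls in the moderate range.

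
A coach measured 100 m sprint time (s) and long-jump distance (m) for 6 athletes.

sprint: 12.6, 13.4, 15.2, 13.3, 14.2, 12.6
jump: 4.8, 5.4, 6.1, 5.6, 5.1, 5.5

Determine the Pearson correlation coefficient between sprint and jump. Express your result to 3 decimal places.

n = 6, Σx = 81.3, Σy = 32.5, Σx² = 1106.65, Σy² = 177.03, Σxy = 441.76
nΣxy − ΣxΣy = 2650.56 − 2642.25 = 8.31
nΣx² − (Σx)² = 6639.9 − 6609.69 = 30.21; nΣy² − (Σy)² = 1062.18 − 1056.25 = 5.93
r = 8.31 / √(30.21 × 5.93) = 8.31 / 13.3845 ≈ 0.621

0.621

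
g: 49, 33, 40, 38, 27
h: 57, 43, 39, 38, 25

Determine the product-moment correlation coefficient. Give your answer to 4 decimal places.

0.8924

n = 5, Σg = 187, Σh = 202, Σg² = 7263, Σh² = 8688, Σgh = 7891
nΣgh − ΣgΣh = 39455 − 37774 = 1681
nΣg² − (Σg)² = 36315 − 34969 = 1346; nΣh² − (Σh)² = 43440 − 40804 = 2636
r = 1681 / √(1346 × 2636) = 1681 / 1883.6284 ≈ 0.8924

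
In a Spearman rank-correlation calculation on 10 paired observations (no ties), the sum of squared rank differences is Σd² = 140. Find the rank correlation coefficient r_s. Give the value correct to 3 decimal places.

0.152

ρ = 1 − 6Σd² / [n(n²−1)] = 1 − 6×140 / (10×99)
  = 1 − 840/990 = 1 − 0.8485 ≈ 0.152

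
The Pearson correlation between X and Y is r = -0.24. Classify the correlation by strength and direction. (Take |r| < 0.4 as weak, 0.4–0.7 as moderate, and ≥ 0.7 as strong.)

r = -0.24 < 0 so the relationship is negative.
|r| = 0.24, which falls in the weak range.

weak negative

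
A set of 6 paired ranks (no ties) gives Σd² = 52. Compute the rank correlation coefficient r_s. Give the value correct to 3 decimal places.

-0.486

ρ = 1 − 6Σd² / [n(n²−1)] = 1 − 6×52 / (6×35)
  = 1 − 312/210 = 1 − 1.4857 ≈ -0.486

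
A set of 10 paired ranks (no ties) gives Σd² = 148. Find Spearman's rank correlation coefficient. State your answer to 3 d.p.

0.103

ρ = 1 − 6Σd² / [n(n²−1)] = 1 − 6×148 / (10×99)
  = 1 − 888/990 = 1 − 0.8970 ≈ 0.103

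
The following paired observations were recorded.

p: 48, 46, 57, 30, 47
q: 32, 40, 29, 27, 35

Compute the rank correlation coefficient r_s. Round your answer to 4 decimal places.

Rank p: 4, 2, 5, 1, 3
Rank q: 3, 5, 2, 1, 4
d = rank(p) − rank(q): 1, -3, 3, 0, -1; Σd² = 20
ρ = 1 − 6Σd² / [n(n²−1)] = 1 − 6×20 / (5×24) = 1 − 120/120 ≈ 0.0000

0.0000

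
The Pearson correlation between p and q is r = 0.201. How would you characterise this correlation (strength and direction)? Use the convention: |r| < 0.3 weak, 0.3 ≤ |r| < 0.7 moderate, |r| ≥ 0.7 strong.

weak positive

r = 0.201 > 0 so the relationship is positive.
|r| = 0.201, which falls in the weak range.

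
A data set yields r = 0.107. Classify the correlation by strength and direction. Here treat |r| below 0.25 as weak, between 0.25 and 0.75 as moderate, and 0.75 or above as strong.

weak positive

r = 0.107 > 0 so the relationship is positive.
|r| = 0.107, which falls in the weak range.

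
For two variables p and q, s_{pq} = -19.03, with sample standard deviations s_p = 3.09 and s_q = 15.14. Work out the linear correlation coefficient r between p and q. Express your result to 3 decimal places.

r = Cov(p,q) / (s_p · s_q) = -19.03 / (3.09 × 15.14)
  = -19.03 / 46.7826 ≈ -0.407

-0.407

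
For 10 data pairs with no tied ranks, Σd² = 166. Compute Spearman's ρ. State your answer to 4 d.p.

ρ = 1 − 6Σd² / [n(n²−1)] = 1 − 6×166 / (10×99)
  = 1 − 996/990 = 1 − 1.00606 ≈ -0.0061

-0.0061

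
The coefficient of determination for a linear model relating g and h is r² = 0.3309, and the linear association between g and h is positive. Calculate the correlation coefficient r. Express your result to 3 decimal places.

|r| = √0.3309 = 0.575
The association is positive, so r = 0.575.

0.575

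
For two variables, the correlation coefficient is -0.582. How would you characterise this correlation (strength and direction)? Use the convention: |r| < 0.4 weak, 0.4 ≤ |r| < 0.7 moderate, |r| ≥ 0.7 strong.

r = -0.582 < 0 so the relationship is negative.
|r| = 0.582, which falls in the moderate range.

moderate negative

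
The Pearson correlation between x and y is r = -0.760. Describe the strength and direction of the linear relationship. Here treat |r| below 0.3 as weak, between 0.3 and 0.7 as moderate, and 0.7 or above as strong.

strong negative

r = -0.760 < 0 so the relationship is negative.
|r| = 0.760, which falls in the strong range.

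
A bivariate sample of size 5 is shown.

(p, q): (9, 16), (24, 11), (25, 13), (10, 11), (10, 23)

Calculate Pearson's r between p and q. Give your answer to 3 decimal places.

n = 5, Σp = 78, Σq = 74, Σp² = 1482, Σq² = 1196, Σpq = 1073
nΣpq − ΣpΣq = 5365 − 5772 = -407
nΣp² − (Σp)² = 7410 − 6084 = 1326; nΣq² − (Σq)² = 5980 − 5476 = 504
r = -407 / √(1326 × 504) = -407 / 817.4986 ≈ -0.498

-0.498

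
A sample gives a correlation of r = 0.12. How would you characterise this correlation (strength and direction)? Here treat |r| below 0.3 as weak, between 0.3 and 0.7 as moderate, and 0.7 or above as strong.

r = 0.12 > 0 so the relationship is positive.
|r| = 0.12, which falls in the weak range.

weak positive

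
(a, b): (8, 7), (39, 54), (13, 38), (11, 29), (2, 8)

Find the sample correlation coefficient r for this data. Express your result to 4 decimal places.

0.8774

n = 5, Σa = 73, Σb = 136, Σa² = 1879, Σb² = 5314, Σab = 2991
nΣab − ΣaΣb = 14955 − 9928 = 5027
nΣa² − (Σa)² = 9395 − 5329 = 4066; nΣb² − (Σb)² = 26570 − 18496 = 8074
r = 5027 / √(4066 × 8074) = 5027 / 5729.6496 ≈ 0.8774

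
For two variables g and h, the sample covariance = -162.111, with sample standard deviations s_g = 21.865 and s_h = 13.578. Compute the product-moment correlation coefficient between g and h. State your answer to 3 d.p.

-0.546

r = Cov(g,h) / (s_g · s_h) = -162.111 / (21.865 × 13.578)
  = -162.111 / 296.8830 ≈ -0.546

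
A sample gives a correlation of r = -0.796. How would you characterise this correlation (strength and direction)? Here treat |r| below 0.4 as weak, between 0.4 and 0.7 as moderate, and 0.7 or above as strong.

r = -0.796 < 0 so the relationship is negative.
|r| = 0.796, which falls in the strong range.

strong negative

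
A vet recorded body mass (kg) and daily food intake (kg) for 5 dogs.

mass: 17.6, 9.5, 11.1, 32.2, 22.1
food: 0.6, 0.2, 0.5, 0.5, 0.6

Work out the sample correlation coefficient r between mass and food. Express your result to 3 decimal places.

0.492

n = 5, Σx = 92.5, Σy = 2.4, Σx² = 2048.47, Σy² = 1.26, Σxy = 47.37
nΣxy − ΣxΣy = 236.85 − 222 = 14.85
nΣx² − (Σx)² = 10242.35 − 8556.25 = 1686.1; nΣy² − (Σy)² = 6.3 − 5.76 = 0.54
r = 14.85 / √(1686.1 × 0.54) = 14.85 / 30.1744 ≈ 0.492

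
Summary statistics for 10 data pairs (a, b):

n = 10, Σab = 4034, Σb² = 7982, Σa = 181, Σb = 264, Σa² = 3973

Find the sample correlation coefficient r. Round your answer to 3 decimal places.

-0.886

r = (nΣab − ΣaΣb) / √[(nΣa² − (Σa)²)(nΣb² − (Σb)²)]
Numerator: 10×4034 − 181×264 = -7444
Denominator: √[(39730 − 32761)(79820 − 69696)] = √[6969 × 10124] = 8399.6521
r = -7444 / 8399.6521 ≈ -0.886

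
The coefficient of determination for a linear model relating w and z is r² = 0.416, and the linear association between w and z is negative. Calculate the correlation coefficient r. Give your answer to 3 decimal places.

|r| = √0.416 = 0.645
The association is negative, so r = −0.645.

-0.645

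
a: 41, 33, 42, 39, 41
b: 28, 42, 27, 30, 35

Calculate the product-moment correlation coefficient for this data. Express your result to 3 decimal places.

-0.861

n = 5, Σa = 196, Σb = 162, Σa² = 7736, Σb² = 5402, Σab = 6273
nΣab − ΣaΣb = 31365 − 31752 = -387
nΣa² − (Σa)² = 38680 − 38416 = 264; nΣb² − (Σb)² = 27010 − 26244 = 766
r = -387 / √(264 × 766) = -387 / 449.6932 ≈ -0.861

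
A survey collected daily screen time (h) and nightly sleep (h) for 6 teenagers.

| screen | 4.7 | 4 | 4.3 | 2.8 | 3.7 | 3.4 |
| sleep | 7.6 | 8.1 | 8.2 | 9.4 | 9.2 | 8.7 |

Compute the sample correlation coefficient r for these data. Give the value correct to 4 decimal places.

n = 6, Σx = 22.9, Σy = 51.2, Σx² = 89.67, Σy² = 439.3, Σxy = 193.32
nΣxy − ΣxΣy = 1159.92 − 1172.48 = -12.56
nΣx² − (Σx)² = 538.02 − 524.41 = 13.61; nΣy² − (Σy)² = 2635.8 − 2621.44 = 14.36
r = -12.56 / √(13.61 × 14.36) = -12.56 / 13.9800 ≈ -0.8984

-0.8984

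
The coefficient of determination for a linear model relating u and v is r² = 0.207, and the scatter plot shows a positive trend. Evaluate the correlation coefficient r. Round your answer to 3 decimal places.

0.455

|r| = √0.207 = 0.455
The association is positive, so r = 0.455.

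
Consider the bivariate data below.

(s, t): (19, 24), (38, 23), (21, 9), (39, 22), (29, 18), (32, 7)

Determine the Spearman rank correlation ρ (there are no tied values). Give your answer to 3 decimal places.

Rank s: 1, 5, 2, 6, 3, 4
Rank t: 6, 5, 2, 4, 3, 1
d = rank(s) − rank(t): -5, 0, 0, 2, 0, 3; Σd² = 38
ρ = 1 − 6Σd² / [n(n²−1)] = 1 − 6×38 / (6×35) = 1 − 228/210 ≈ -0.086

-0.086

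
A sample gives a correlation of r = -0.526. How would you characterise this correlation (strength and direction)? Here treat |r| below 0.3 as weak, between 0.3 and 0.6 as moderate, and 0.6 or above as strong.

moderate negative

r = -0.526 < 0 so the relationship is negative.
|r| = 0.526, which falls in the moderate range.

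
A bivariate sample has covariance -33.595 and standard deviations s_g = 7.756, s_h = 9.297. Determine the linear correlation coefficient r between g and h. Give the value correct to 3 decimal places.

r = Cov(g,h) / (s_g · s_h) = -33.595 / (7.756 × 9.297)
  = -33.595 / 72.1075 ≈ -0.466

-0.466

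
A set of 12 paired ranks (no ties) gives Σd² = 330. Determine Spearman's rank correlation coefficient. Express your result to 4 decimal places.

ρ = 1 − 6Σd² / [n(n²−1)] = 1 − 6×330 / (12×143)
  = 1 − 1980/1716 = 1 − 1.15385 ≈ -0.1538

-0.1538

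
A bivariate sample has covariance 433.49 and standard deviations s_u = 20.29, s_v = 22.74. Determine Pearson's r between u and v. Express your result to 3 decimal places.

r = Cov(u,v) / (s_u · s_v) = 433.49 / (20.29 × 22.74)
  = 433.49 / 461.3946 ≈ 0.940

0.940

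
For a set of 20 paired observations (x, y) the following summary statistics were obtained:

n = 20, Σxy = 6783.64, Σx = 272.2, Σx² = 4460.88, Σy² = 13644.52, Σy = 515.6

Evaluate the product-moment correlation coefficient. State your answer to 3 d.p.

-0.453

r = (nΣxy − ΣxΣy) / √[(nΣx² − (Σx)²)(nΣy² − (Σy)²)]
Numerator: 20×6783.64 − 272.2×515.6 = -4673.52
Denominator: √[(89217.6 − 74092.84)(272890.4 − 265843.36)] = √[15124.76 × 7047.04] = 10323.9909
r = -4673.52 / 10323.9909 ≈ -0.453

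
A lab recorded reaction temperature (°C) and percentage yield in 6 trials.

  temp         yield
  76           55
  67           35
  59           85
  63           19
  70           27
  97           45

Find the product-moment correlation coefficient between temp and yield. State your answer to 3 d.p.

n = 6, Σx = 432, Σy = 266, Σx² = 32024, Σy² = 14590, Σxy = 18992
nΣxy − ΣxΣy = 113952 − 114912 = -960
nΣx² − (Σx)² = 192144 − 186624 = 5520; nΣy² − (Σy)² = 87540 − 70756 = 16784
r = -960 / √(5520 × 16784) = -960 / 9625.3665 ≈ -0.100

-0.100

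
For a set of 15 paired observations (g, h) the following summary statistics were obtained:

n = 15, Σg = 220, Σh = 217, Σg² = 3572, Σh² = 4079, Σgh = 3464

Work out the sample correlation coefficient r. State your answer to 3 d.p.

0.494

r = (nΣgh − ΣgΣh) / √[(nΣg² − (Σg)²)(nΣh² − (Σh)²)]
Numerator: 15×3464 − 220×217 = 4220
Denominator: √[(53580 − 48400)(61185 − 47089)] = √[5180 × 14096] = 8545.0149
r = 4220 / 8545.0149 ≈ 0.494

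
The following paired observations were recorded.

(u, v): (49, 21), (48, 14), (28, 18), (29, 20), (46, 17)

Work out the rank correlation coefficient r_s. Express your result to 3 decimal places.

0.100

Rank u: 5, 4, 1, 2, 3
Rank v: 5, 1, 3, 4, 2
d = rank(u) − rank(v): 0, 3, -2, -2, 1; Σd² = 18
ρ = 1 − 6Σd² / [n(n²−1)] = 1 − 6×18 / (5×24) = 1 − 108/120 ≈ 0.100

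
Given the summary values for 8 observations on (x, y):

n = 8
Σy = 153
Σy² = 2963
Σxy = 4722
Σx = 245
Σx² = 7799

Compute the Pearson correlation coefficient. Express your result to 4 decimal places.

0.3482

r = (nΣxy − ΣxΣy) / √[(nΣx² − (Σx)²)(nΣy² − (Σy)²)]
Numerator: 8×4722 − 245×153 = 291
Denominator: √[(62392 − 60025)(23704 − 23409)] = √[2367 × 295] = 835.6225
r = 291 / 835.6225 ≈ 0.3482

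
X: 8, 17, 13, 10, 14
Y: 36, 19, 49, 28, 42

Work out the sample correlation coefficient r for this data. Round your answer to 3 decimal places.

-0.253

n = 5, ΣX = 62, ΣY = 174, ΣX² = 818, ΣY² = 6606, ΣXY = 2116
nΣXY − ΣXΣY = 10580 − 10788 = -208
nΣX² − (ΣX)² = 4090 − 3844 = 246; nΣY² − (ΣY)² = 33030 − 30276 = 2754
r = -208 / √(246 × 2754) = -208 / 823.0942 ≈ -0.253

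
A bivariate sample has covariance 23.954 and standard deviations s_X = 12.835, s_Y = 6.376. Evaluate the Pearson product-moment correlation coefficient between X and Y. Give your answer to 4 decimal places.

r = Cov(X,Y) / (s_X · s_Y) = 23.954 / (12.835 × 6.376)
  = 23.954 / 81.8360 ≈ 0.2927

0.2927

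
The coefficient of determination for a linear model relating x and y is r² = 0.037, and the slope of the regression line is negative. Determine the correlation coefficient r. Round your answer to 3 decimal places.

-0.192

|r| = √0.037 = 0.192
The association is negative, so r = −0.192.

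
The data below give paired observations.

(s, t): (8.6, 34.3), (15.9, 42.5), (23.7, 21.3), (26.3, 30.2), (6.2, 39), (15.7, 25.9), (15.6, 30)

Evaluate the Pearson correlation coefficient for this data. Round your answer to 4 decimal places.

-0.5782

n = 7, Σs = 112, Σt = 223.2, Σs² = 2108.44, Σt² = 7440.28, Σst = 3386.23
nΣst − ΣsΣt = 23703.61 − 24998.4 = -1294.79
nΣs² − (Σs)² = 14759.08 − 12544 = 2215.08; nΣt² − (Σt)² = 52081.96 − 49818.24 = 2263.72
r = -1294.79 / √(2215.08 × 2263.72) = -1294.79 / 2239.2679 ≈ -0.5782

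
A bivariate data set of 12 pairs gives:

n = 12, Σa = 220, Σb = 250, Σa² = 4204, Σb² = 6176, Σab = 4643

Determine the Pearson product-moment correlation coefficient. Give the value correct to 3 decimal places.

0.147

r = (nΣab − ΣaΣb) / √[(nΣa² − (Σa)²)(nΣb² − (Σb)²)]
Numerator: 12×4643 − 220×250 = 716
Denominator: √[(50448 − 48400)(74112 − 62500)] = √[2048 × 11612] = 4876.6152
r = 716 / 4876.6152 ≈ 0.147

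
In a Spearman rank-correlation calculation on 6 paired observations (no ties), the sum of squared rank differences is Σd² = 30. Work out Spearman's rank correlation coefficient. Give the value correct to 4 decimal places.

ρ = 1 − 6Σd² / [n(n²−1)] = 1 − 6×30 / (6×35)
  = 1 − 180/210 = 1 − 0.85714 ≈ 0.1429

0.1429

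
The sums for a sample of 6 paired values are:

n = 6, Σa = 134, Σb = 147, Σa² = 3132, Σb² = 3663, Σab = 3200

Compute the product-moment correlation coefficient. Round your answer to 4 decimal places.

-0.8966

r = (nΣab − ΣaΣb) / √[(nΣa² − (Σa)²)(nΣb² − (Σb)²)]
Numerator: 6×3200 − 134×147 = -498
Denominator: √[(18792 − 17956)(21978 − 21609)] = √[836 × 369] = 555.4134
r = -498 / 555.4134 ≈ -0.8966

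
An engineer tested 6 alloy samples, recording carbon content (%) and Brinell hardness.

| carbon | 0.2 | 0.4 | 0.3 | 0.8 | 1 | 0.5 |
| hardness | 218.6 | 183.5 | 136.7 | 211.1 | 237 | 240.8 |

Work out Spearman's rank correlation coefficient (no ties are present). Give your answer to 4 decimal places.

0.4286

Rank carbon: 1, 3, 2, 5, 6, 4
Rank hardness: 4, 2, 1, 3, 5, 6
d = rank(carbon) − rank(hardness): -3, 1, 1, 2, 1, -2; Σd² = 20
ρ = 1 − 6Σd² / [n(n²−1)] = 1 − 6×20 / (6×35) = 1 − 120/210 ≈ 0.4286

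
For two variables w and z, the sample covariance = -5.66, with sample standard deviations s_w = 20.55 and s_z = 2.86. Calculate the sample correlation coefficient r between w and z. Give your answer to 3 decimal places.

r = Cov(w,z) / (s_w · s_z) = -5.66 / (20.55 × 2.86)
  = -5.66 / 58.7730 ≈ -0.096

-0.096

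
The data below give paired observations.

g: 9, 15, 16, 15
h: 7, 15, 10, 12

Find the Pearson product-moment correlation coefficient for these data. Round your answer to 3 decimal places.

n = 4, Σg = 55, Σh = 44, Σg² = 787, Σh² = 518, Σgh = 628
nΣgh − ΣgΣh = 2512 − 2420 = 92
nΣg² − (Σg)² = 3148 − 3025 = 123; nΣh² − (Σh)² = 2072 − 1936 = 136
r = 92 / √(123 × 136) = 92 / 129.3368 ≈ 0.711

0.711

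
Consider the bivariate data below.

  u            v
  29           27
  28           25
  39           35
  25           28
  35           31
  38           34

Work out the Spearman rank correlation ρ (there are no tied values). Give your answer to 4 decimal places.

0.8286

Rank u: 3, 2, 6, 1, 4, 5
Rank v: 2, 1, 6, 3, 4, 5
d = rank(u) − rank(v): 1, 1, 0, -2, 0, 0; Σd² = 6
ρ = 1 − 6Σd² / [n(n²−1)] = 1 − 6×6 / (6×35) = 1 − 36/210 ≈ 0.8286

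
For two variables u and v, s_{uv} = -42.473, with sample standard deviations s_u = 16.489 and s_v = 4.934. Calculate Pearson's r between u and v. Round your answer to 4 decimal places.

r = Cov(u,v) / (s_u · s_v) = -42.473 / (16.489 × 4.934)
  = -42.473 / 81.3567 ≈ -0.5221

-0.5221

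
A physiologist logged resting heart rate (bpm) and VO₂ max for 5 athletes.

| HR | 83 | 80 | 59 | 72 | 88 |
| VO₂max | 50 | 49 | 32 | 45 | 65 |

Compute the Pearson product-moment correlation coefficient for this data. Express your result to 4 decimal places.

0.9441

n = 5, Σx = 382, Σy = 241, Σx² = 29698, Σy² = 12175, Σxy = 18918
nΣxy − ΣxΣy = 94590 − 92062 = 2528
nΣx² − (Σx)² = 148490 − 145924 = 2566; nΣy² − (Σy)² = 60875 − 58081 = 2794
r = 2528 / √(2566 × 2794) = 2528 / 2677.5743 ≈ 0.9441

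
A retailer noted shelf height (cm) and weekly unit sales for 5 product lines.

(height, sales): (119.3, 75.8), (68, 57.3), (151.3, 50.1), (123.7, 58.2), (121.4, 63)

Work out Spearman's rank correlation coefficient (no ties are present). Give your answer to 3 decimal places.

Rank height: 2, 1, 5, 4, 3
Rank sales: 5, 2, 1, 3, 4
d = rank(height) − rank(sales): -3, -1, 4, 1, -1; Σd² = 28
ρ = 1 − 6Σd² / [n(n²−1)] = 1 − 6×28 / (5×24) = 1 − 168/120 ≈ -0.400

-0.400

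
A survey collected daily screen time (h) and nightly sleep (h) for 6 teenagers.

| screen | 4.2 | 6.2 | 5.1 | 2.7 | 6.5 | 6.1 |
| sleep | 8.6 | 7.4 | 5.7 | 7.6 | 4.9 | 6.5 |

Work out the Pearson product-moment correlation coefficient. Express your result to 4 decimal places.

n = 6, Σx = 30.8, Σy = 40.7, Σx² = 168.84, Σy² = 285.23, Σxy = 203.09
nΣxy − ΣxΣy = 1218.54 − 1253.56 = -35.02
nΣx² − (Σx)² = 1013.04 − 948.64 = 64.4; nΣy² − (Σy)² = 1711.38 − 1656.49 = 54.89
r = -35.02 / √(64.4 × 54.89) = -35.02 / 59.4552 ≈ -0.5890

-0.5890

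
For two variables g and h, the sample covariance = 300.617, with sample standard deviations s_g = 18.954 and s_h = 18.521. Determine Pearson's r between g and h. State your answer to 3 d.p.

0.856

r = Cov(g,h) / (s_g · s_h) = 300.617 / (18.954 × 18.521)
  = 300.617 / 351.0470 ≈ 0.856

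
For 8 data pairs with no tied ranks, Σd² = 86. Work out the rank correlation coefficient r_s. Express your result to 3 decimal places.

ρ = 1 − 6Σd² / [n(n²−1)] = 1 − 6×86 / (8×63)
  = 1 − 516/504 = 1 − 1.0238 ≈ -0.024

-0.024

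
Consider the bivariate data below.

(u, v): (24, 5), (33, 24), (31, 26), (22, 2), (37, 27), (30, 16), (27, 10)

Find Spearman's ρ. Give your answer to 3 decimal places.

Rank u: 2, 6, 5, 1, 7, 4, 3
Rank v: 2, 5, 6, 1, 7, 4, 3
d = rank(u) − rank(v): 0, 1, -1, 0, 0, 0, 0; Σd² = 2
ρ = 1 − 6Σd² / [n(n²−1)] = 1 − 6×2 / (7×48) = 1 − 12/336 ≈ 0.964

0.964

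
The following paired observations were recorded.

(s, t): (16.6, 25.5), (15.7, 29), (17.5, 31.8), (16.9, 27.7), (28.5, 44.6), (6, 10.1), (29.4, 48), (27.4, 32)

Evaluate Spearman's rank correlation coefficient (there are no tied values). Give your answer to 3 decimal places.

0.929

Rank s: 3, 2, 5, 4, 7, 1, 8, 6
Rank t: 2, 4, 5, 3, 7, 1, 8, 6
d = rank(s) − rank(t): 1, -2, 0, 1, 0, 0, 0, 0; Σd² = 6
ρ = 1 − 6Σd² / [n(n²−1)] = 1 − 6×6 / (8×63) = 1 − 36/504 ≈ 0.929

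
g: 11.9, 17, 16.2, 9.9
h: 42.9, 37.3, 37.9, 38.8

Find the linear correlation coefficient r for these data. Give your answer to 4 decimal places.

-0.5680

n = 4, Σg = 55, Σh = 156.9, Σg² = 791.06, Σh² = 6173.55, Σgh = 2142.71
nΣgh − ΣgΣh = 8570.84 − 8629.5 = -58.66
nΣg² − (Σg)² = 3164.24 − 3025 = 139.24; nΣh² − (Σh)² = 24694.2 − 24617.61 = 76.59
r = -58.66 / √(139.24 × 76.59) = -58.66 / 103.2685 ≈ -0.5680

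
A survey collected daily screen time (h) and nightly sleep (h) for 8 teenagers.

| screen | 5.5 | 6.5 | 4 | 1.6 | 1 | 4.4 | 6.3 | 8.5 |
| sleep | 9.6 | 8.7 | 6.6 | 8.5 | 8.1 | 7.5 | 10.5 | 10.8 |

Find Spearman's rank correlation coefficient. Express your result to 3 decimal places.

0.738

Rank screen: 5, 7, 3, 2, 1, 4, 6, 8
Rank sleep: 6, 5, 1, 4, 3, 2, 7, 8
d = rank(screen) − rank(sleep): -1, 2, 2, -2, -2, 2, -1, 0; Σd² = 22
ρ = 1 − 6Σd² / [n(n²−1)] = 1 − 6×22 / (8×63) = 1 − 132/504 ≈ 0.738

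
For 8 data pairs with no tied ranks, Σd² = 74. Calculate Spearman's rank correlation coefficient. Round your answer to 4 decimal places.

ρ = 1 − 6Σd² / [n(n²−1)] = 1 − 6×74 / (8×63)
  = 1 − 444/504 = 1 − 0.88095 ≈ 0.1190

0.1190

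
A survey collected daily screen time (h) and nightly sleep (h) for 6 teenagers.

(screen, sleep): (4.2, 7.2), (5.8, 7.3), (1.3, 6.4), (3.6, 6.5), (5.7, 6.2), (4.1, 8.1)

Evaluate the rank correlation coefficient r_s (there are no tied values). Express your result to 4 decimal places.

Rank screen: 4, 6, 1, 2, 5, 3
Rank sleep: 4, 5, 2, 3, 1, 6
d = rank(screen) − rank(sleep): 0, 1, -1, -1, 4, -3; Σd² = 28
ρ = 1 − 6Σd² / [n(n²−1)] = 1 − 6×28 / (6×35) = 1 − 168/210 ≈ 0.2000

0.2000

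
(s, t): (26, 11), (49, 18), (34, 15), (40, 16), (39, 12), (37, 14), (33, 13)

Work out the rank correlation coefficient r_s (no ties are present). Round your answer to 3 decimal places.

0.750

Rank s: 1, 7, 3, 6, 5, 4, 2
Rank t: 1, 7, 5, 6, 2, 4, 3
d = rank(s) − rank(t): 0, 0, -2, 0, 3, 0, -1; Σd² = 14
ρ = 1 − 6Σd² / [n(n²−1)] = 1 − 6×14 / (7×48) = 1 − 84/336 ≈ 0.750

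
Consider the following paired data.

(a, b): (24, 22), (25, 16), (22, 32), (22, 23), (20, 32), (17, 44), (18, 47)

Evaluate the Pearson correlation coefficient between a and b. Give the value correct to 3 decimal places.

-0.949

n = 7, Σa = 148, Σb = 216, Σa² = 3182, Σb² = 7462, Σab = 4372
nΣab − ΣaΣb = 30604 − 31968 = -1364
nΣa² − (Σa)² = 22274 − 21904 = 370; nΣb² − (Σb)² = 52234 − 46656 = 5578
r = -1364 / √(370 × 5578) = -1364 / 1436.6141 ≈ -0.949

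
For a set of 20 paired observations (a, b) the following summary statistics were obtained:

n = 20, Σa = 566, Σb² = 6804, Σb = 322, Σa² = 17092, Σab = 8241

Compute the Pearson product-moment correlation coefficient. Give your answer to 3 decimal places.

r = (nΣab − ΣaΣb) / √[(nΣa² − (Σa)²)(nΣb² − (Σb)²)]
Numerator: 20×8241 − 566×322 = -17432
Denominator: √[(341840 − 320356)(136080 − 103684)] = √[21484 × 32396] = 26381.7297
r = -17432 / 26381.7297 ≈ -0.661

-0.661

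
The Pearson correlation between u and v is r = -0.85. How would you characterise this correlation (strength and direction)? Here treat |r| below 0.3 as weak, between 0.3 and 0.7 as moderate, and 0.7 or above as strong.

r = -0.85 < 0 so the relationship is negative.
|r| = 0.85, which falls in the strong range.

strong negative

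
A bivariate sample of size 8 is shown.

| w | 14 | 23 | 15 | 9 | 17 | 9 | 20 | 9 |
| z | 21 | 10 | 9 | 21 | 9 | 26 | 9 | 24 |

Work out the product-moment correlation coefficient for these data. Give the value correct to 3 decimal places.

-0.850

n = 8, Σw = 116, Σz = 129, Σw² = 1882, Σz² = 2477, Σwz = 1631
nΣwz − ΣwΣz = 13048 − 14964 = -1916
nΣw² − (Σw)² = 15056 − 13456 = 1600; nΣz² − (Σz)² = 19816 − 16641 = 3175
r = -1916 / √(1600 × 3175) = -1916 / 2253.8855 ≈ -0.850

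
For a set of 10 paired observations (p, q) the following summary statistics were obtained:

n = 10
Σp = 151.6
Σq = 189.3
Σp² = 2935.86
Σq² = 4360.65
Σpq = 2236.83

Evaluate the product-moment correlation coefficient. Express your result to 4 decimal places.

-0.8992

r = (nΣpq − ΣpΣq) / √[(nΣp² − (Σp)²)(nΣq² − (Σq)²)]
Numerator: 10×2236.83 − 151.6×189.3 = -6329.58
Denominator: √[(29358.6 − 22982.56)(43606.5 − 35834.49)] = √[6376.04 × 7772.01] = 7039.5061
r = -6329.58 / 7039.5061 ≈ -0.8992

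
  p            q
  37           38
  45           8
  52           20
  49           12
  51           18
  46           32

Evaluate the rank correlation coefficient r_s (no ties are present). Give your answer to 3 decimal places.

Rank p: 1, 2, 6, 4, 5, 3
Rank q: 6, 1, 4, 2, 3, 5
d = rank(p) − rank(q): -5, 1, 2, 2, 2, -2; Σd² = 42
ρ = 1 − 6Σd² / [n(n²−1)] = 1 − 6×42 / (6×35) = 1 − 252/210 ≈ -0.200

-0.200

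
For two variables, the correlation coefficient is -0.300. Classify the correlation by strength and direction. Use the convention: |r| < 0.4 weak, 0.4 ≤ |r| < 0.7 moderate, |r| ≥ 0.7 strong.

r = -0.300 < 0 so the relationship is negative.
|r| = 0.300, which falls in the weak range.

weak negative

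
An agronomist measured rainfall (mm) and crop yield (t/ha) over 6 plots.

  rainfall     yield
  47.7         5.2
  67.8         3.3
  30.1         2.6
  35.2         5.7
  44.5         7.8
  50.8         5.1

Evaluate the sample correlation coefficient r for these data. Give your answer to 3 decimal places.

n = 6, Σx = 276.1, Σy = 29.7, Σx² = 13578.07, Σy² = 164.03, Σxy = 1356.86
nΣxy − ΣxΣy = 8141.16 − 8200.17 = -59.01
nΣx² − (Σx)² = 81468.42 − 76231.21 = 5237.21; nΣy² − (Σy)² = 984.18 − 882.09 = 102.09
r = -59.01 / √(5237.21 × 102.09) = -59.01 / 731.2091 ≈ -0.081

-0.081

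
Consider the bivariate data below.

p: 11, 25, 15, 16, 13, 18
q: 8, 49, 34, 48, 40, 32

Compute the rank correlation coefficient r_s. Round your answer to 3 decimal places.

Rank p: 1, 6, 3, 4, 2, 5
Rank q: 1, 6, 3, 5, 4, 2
d = rank(p) − rank(q): 0, 0, 0, -1, -2, 3; Σd² = 14
ρ = 1 − 6Σd² / [n(n²−1)] = 1 − 6×14 / (6×35) = 1 − 84/210 ≈ 0.600

0.600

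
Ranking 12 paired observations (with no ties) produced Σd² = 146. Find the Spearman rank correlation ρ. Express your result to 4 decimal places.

0.4895

ρ = 1 − 6Σd² / [n(n²−1)] = 1 − 6×146 / (12×143)
  = 1 − 876/1716 = 1 − 0.51049 ≈ 0.4895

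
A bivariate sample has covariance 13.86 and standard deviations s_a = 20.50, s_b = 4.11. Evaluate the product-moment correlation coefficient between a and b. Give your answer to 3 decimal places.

r = Cov(a,b) / (s_a · s_b) = 13.86 / (20.50 × 4.11)
  = 13.86 / 84.2550 ≈ 0.165

0.165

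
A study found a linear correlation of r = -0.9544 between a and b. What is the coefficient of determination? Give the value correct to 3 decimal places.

r² = (-0.9544)² = 0.911

0.911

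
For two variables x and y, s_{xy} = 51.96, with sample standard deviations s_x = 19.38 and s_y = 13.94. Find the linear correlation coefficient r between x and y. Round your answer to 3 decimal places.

0.192

r = Cov(x,y) / (s_x · s_y) = 51.96 / (19.38 × 13.94)
  = 51.96 / 270.1572 ≈ 0.192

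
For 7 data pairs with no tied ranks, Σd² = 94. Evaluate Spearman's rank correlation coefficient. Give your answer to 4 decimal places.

-0.6786

ρ = 1 − 6Σd² / [n(n²−1)] = 1 − 6×94 / (7×48)
  = 1 − 564/336 = 1 − 1.67857 ≈ -0.6786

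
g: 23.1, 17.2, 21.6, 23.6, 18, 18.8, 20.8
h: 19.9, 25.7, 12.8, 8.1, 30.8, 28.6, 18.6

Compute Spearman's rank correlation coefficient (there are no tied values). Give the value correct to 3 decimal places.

-0.786

Rank g: 6, 1, 5, 7, 2, 3, 4
Rank h: 4, 5, 2, 1, 7, 6, 3
d = rank(g) − rank(h): 2, -4, 3, 6, -5, -3, 1; Σd² = 100
ρ = 1 − 6Σd² / [n(n²−1)] = 1 − 6×100 / (7×48) = 1 − 600/336 ≈ -0.786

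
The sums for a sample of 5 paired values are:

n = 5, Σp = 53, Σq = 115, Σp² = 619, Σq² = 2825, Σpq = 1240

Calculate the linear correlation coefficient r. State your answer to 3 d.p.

r = (nΣpq − ΣpΣq) / √[(nΣp² − (Σp)²)(nΣq² − (Σq)²)]
Numerator: 5×1240 − 53×115 = 105
Denominator: √[(3095 − 2809)(14125 − 13225)] = √[286 × 900] = 507.3460
r = 105 / 507.3460 ≈ 0.207

0.207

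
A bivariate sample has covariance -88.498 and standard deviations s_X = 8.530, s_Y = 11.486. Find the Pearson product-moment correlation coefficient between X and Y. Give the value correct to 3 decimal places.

r = Cov(X,Y) / (s_X · s_Y) = -88.498 / (8.530 × 11.486)
  = -88.498 / 97.9756 ≈ -0.903

-0.903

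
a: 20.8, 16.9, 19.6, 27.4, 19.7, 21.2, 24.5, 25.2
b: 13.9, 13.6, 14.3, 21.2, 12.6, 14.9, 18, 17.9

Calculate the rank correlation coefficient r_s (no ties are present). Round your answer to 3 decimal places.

0.857

Rank a: 4, 1, 2, 8, 3, 5, 6, 7
Rank b: 3, 2, 4, 8, 1, 5, 7, 6
d = rank(a) − rank(b): 1, -1, -2, 0, 2, 0, -1, 1; Σd² = 12
ρ = 1 − 6Σd² / [n(n²−1)] = 1 − 6×12 / (8×63) = 1 − 72/504 ≈ 0.857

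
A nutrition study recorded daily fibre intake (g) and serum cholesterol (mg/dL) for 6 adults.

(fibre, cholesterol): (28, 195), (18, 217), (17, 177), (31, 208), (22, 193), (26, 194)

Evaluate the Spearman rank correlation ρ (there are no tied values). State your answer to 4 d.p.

Rank fibre: 5, 2, 1, 6, 3, 4
Rank cholesterol: 4, 6, 1, 5, 2, 3
d = rank(fibre) − rank(cholesterol): 1, -4, 0, 1, 1, 1; Σd² = 20
ρ = 1 − 6Σd² / [n(n²−1)] = 1 − 6×20 / (6×35) = 1 − 120/210 ≈ 0.4286

0.4286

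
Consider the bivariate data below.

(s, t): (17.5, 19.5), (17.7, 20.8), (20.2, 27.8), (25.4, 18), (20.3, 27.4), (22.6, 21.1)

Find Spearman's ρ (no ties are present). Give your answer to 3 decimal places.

Rank s: 1, 2, 3, 6, 4, 5
Rank t: 2, 3, 6, 1, 5, 4
d = rank(s) − rank(t): -1, -1, -3, 5, -1, 1; Σd² = 38
ρ = 1 − 6Σd² / [n(n²−1)] = 1 − 6×38 / (6×35) = 1 − 228/210 ≈ -0.086

-0.086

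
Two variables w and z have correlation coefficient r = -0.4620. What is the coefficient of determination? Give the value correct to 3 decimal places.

r² = (-0.4620)² = 0.213

0.213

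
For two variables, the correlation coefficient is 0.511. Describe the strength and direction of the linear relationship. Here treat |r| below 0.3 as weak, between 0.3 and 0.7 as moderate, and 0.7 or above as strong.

r = 0.511 > 0 so the relationship is positive.
|r| = 0.511, which falls in the moderate range.

moderate positive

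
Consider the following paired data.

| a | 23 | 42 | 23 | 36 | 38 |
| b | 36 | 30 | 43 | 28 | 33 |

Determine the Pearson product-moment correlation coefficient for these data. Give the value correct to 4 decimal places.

n = 5, Σa = 162, Σb = 170, Σa² = 5562, Σb² = 5918, Σab = 5339
nΣab − ΣaΣb = 26695 − 27540 = -845
nΣa² − (Σa)² = 27810 − 26244 = 1566; nΣb² − (Σb)² = 29590 − 28900 = 690
r = -845 / √(1566 × 690) = -845 / 1039.4903 ≈ -0.8129

-0.8129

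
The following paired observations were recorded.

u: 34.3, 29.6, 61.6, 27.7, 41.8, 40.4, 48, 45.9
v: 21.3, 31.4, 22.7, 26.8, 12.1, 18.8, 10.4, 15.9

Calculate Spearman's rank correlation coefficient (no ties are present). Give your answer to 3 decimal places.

Rank u: 3, 2, 8, 1, 5, 4, 7, 6
Rank v: 5, 8, 6, 7, 2, 4, 1, 3
d = rank(u) − rank(v): -2, -6, 2, -6, 3, 0, 6, 3; Σd² = 134
ρ = 1 − 6Σd² / [n(n²−1)] = 1 − 6×134 / (8×63) = 1 − 804/504 ≈ -0.595

-0.595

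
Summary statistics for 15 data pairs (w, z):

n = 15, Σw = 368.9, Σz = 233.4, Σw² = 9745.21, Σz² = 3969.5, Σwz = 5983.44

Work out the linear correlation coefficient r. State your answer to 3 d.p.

0.510

r = (nΣwz − ΣwΣz) / √[(nΣw² − (Σw)²)(nΣz² − (Σz)²)]
Numerator: 15×5983.44 − 368.9×233.4 = 3650.34
Denominator: √[(146178.15 − 136087.21)(59542.5 − 54475.56)] = √[10090.94 × 5066.94] = 7150.5376
r = 3650.34 / 7150.5376 ≈ 0.510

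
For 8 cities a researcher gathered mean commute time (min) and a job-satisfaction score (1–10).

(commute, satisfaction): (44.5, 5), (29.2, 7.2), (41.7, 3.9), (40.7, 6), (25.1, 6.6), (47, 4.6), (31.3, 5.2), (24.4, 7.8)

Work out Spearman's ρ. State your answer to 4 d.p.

Rank commute: 7, 3, 6, 5, 2, 8, 4, 1
Rank satisfaction: 3, 7, 1, 5, 6, 2, 4, 8
d = rank(commute) − rank(satisfaction): 4, -4, 5, 0, -4, 6, 0, -7; Σd² = 158
ρ = 1 − 6Σd² / [n(n²−1)] = 1 − 6×158 / (8×63) = 1 − 948/504 ≈ -0.8810

-0.8810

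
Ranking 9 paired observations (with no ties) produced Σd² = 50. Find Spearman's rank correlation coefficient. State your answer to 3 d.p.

0.583

ρ = 1 − 6Σd² / [n(n²−1)] = 1 − 6×50 / (9×80)
  = 1 − 300/720 = 1 − 0.4167 ≈ 0.583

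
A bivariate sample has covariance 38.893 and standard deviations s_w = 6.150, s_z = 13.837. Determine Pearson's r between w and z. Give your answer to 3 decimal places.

0.457

r = Cov(w,z) / (s_w · s_z) = 38.893 / (6.150 × 13.837)
  = 38.893 / 85.0975 ≈ 0.457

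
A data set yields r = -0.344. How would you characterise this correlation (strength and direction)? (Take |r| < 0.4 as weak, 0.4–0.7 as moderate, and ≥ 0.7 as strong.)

r = -0.344 < 0 so the relationship is negative.
|r| = 0.344, which falls in the weak range.

weak negative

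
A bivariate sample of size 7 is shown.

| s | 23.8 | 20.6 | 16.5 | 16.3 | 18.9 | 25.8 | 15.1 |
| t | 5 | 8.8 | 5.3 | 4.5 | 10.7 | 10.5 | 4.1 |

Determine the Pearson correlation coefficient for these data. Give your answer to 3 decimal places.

n = 7, Σs = 137, Σt = 48.9, Σs² = 2779.6, Σt² = 392.33, Σst = 996.12
nΣst − ΣsΣt = 6972.84 − 6699.3 = 273.54
nΣs² − (Σs)² = 19457.2 − 18769 = 688.2; nΣt² − (Σt)² = 2746.31 − 2391.21 = 355.1
r = 273.54 / √(688.2 × 355.1) = 273.54 / 494.3479 ≈ 0.553

0.553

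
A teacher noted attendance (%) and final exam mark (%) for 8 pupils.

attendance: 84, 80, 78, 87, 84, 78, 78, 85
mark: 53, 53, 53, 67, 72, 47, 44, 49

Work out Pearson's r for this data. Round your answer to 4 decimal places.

0.6394

n = 8, Σx = 654, Σy = 438, Σx² = 53558, Σy² = 24646, Σxy = 35966
nΣxy − ΣxΣy = 287728 − 286452 = 1276
nΣx² − (Σx)² = 428464 − 427716 = 748; nΣy² − (Σy)² = 197168 − 191844 = 5324
r = 1276 / √(748 × 5324) = 1276 / 1995.5831 ≈ 0.6394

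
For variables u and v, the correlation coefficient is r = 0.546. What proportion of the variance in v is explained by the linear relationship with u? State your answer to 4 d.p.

0.2981

r² = (0.546)² = 0.2981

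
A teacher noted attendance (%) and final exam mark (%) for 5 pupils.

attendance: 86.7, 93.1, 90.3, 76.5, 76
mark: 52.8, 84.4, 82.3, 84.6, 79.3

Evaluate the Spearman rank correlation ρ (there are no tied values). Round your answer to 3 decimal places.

Rank attendance: 3, 5, 4, 2, 1
Rank mark: 1, 4, 3, 5, 2
d = rank(attendance) − rank(mark): 2, 1, 1, -3, -1; Σd² = 16
ρ = 1 − 6Σd² / [n(n²−1)] = 1 − 6×16 / (5×24) = 1 − 96/120 ≈ 0.200

0.200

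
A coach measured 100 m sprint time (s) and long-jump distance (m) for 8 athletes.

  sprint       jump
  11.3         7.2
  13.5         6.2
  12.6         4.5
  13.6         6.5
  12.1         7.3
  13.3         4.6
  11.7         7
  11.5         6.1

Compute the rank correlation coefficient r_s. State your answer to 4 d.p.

Rank sprint: 1, 7, 5, 8, 4, 6, 3, 2
Rank jump: 7, 4, 1, 5, 8, 2, 6, 3
d = rank(sprint) − rank(jump): -6, 3, 4, 3, -4, 4, -3, -1; Σd² = 112
ρ = 1 − 6Σd² / [n(n²−1)] = 1 − 6×112 / (8×63) = 1 − 672/504 ≈ -0.3333

-0.3333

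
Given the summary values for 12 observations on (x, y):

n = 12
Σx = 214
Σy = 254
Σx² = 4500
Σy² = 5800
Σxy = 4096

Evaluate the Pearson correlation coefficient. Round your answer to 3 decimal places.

r = (nΣxy − ΣxΣy) / √[(nΣx² − (Σx)²)(nΣy² − (Σy)²)]
Numerator: 12×4096 − 214×254 = -5204
Denominator: √[(54000 − 45796)(69600 − 64516)] = √[8204 × 5084] = 6458.2611
r = -5204 / 6458.2611 ≈ -0.806

-0.806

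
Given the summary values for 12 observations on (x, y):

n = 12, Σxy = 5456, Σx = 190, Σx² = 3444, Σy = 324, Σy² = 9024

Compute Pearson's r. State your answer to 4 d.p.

r = (nΣxy − ΣxΣy) / √[(nΣx² − (Σx)²)(nΣy² − (Σy)²)]
Numerator: 12×5456 − 190×324 = 3912
Denominator: √[(41328 − 36100)(108288 − 104976)] = √[5228 × 3312] = 4161.1460
r = 3912 / 4161.1460 ≈ 0.9401

0.9401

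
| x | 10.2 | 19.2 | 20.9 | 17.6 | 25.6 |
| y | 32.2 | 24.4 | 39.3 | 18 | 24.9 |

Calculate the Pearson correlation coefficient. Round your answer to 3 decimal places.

-0.125

n = 5, Σx = 93.5, Σy = 138.8, Σx² = 1874.61, Σy² = 4120.7, Σxy = 2572.53
nΣxy − ΣxΣy = 12862.65 − 12977.8 = -115.15
nΣx² − (Σx)² = 9373.05 − 8742.25 = 630.8; nΣy² − (Σy)² = 20603.5 − 19265.44 = 1338.06
r = -115.15 / √(630.8 × 1338.06) = -115.15 / 918.7210 ≈ -0.125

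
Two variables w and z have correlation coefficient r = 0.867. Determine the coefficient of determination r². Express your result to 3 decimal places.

0.752

r² = (0.867)² = 0.752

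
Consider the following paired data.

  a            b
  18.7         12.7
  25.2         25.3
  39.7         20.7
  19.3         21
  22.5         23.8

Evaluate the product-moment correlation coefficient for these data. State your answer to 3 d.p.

n = 5, Σa = 125.4, Σb = 103.5, Σa² = 3439.56, Σb² = 2237.31, Σab = 2637.64
nΣab − ΣaΣb = 13188.2 − 12978.9 = 209.3
nΣa² − (Σa)² = 17197.8 − 15725.16 = 1472.64; nΣb² − (Σb)² = 11186.55 − 10712.25 = 474.3
r = 209.3 / √(1472.64 × 474.3) = 209.3 / 835.7471 ≈ 0.250

0.250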